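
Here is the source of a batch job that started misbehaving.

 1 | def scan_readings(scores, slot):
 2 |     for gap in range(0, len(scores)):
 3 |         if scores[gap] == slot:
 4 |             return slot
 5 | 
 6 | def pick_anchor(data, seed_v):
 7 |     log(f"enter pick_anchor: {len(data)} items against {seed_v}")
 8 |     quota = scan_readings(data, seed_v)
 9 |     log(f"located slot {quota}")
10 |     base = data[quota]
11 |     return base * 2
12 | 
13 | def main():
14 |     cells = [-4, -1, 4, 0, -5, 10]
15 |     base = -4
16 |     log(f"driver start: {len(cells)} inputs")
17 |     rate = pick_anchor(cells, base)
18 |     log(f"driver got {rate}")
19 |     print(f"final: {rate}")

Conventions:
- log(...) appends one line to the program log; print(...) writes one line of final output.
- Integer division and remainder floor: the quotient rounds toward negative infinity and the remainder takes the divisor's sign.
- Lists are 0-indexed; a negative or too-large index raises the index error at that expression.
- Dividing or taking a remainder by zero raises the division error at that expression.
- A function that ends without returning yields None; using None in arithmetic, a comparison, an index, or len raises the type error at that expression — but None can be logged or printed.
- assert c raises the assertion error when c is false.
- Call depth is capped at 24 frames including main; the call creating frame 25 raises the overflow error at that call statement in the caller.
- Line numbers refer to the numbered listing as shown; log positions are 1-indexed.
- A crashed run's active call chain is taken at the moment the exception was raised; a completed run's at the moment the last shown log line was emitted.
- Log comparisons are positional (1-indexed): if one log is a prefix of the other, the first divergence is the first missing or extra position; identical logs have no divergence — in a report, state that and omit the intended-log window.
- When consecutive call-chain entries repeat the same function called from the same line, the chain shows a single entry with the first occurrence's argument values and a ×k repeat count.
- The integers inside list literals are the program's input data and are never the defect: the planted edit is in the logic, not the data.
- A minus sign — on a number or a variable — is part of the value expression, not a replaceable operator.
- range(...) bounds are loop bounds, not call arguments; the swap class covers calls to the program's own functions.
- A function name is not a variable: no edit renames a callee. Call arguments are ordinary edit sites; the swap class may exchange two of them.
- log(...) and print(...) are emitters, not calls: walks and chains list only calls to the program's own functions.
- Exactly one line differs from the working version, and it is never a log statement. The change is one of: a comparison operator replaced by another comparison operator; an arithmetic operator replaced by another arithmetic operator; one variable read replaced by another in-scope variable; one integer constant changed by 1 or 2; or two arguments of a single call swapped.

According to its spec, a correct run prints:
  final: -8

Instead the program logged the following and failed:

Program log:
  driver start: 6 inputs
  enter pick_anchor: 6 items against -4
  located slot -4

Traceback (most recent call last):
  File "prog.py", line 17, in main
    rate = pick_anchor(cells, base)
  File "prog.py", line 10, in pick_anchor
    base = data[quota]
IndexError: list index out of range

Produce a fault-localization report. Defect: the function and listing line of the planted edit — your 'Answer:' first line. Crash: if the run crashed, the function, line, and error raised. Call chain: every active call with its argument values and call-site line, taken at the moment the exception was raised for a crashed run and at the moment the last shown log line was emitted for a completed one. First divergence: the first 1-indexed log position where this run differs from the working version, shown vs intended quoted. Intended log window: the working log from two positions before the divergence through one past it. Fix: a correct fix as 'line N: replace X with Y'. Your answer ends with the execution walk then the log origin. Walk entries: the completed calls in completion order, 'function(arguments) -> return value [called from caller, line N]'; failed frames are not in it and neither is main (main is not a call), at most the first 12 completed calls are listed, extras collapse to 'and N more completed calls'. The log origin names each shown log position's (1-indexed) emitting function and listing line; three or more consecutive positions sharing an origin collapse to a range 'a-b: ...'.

Answer: the defect is in scan_readings at line 4.
Core observation: Everything matches until log position 3, which reads 'located slot -4' in place of 'located slot 0'.
Crash: pick_anchor, line 10, IndexError.
Call chain: main -> pick_anchor([-4, -1, 4, 0, -5, 10], -4) (called at line 17).
First divergence: at position 3 the run shows 'located slot -4' where the working version logs 'located slot 0'.
Intended log window:
  1: driver start: 6 inputs
  2: enter pick_anchor: 6 items against -4
  3: located slot 0
  4: driver got -8
Execution walk:
  scan_readings([-4, -1, 4, 0, -5, 10], -4) -> -4  [called from pick_anchor, line 8]
Log line origins:
  1: emitted by main (line 16)
  2: emitted by pick_anchor (line 7)
  3: emitted by pick_anchor (line 9)
A correct fix: line 4: replace `slot` with `gap`.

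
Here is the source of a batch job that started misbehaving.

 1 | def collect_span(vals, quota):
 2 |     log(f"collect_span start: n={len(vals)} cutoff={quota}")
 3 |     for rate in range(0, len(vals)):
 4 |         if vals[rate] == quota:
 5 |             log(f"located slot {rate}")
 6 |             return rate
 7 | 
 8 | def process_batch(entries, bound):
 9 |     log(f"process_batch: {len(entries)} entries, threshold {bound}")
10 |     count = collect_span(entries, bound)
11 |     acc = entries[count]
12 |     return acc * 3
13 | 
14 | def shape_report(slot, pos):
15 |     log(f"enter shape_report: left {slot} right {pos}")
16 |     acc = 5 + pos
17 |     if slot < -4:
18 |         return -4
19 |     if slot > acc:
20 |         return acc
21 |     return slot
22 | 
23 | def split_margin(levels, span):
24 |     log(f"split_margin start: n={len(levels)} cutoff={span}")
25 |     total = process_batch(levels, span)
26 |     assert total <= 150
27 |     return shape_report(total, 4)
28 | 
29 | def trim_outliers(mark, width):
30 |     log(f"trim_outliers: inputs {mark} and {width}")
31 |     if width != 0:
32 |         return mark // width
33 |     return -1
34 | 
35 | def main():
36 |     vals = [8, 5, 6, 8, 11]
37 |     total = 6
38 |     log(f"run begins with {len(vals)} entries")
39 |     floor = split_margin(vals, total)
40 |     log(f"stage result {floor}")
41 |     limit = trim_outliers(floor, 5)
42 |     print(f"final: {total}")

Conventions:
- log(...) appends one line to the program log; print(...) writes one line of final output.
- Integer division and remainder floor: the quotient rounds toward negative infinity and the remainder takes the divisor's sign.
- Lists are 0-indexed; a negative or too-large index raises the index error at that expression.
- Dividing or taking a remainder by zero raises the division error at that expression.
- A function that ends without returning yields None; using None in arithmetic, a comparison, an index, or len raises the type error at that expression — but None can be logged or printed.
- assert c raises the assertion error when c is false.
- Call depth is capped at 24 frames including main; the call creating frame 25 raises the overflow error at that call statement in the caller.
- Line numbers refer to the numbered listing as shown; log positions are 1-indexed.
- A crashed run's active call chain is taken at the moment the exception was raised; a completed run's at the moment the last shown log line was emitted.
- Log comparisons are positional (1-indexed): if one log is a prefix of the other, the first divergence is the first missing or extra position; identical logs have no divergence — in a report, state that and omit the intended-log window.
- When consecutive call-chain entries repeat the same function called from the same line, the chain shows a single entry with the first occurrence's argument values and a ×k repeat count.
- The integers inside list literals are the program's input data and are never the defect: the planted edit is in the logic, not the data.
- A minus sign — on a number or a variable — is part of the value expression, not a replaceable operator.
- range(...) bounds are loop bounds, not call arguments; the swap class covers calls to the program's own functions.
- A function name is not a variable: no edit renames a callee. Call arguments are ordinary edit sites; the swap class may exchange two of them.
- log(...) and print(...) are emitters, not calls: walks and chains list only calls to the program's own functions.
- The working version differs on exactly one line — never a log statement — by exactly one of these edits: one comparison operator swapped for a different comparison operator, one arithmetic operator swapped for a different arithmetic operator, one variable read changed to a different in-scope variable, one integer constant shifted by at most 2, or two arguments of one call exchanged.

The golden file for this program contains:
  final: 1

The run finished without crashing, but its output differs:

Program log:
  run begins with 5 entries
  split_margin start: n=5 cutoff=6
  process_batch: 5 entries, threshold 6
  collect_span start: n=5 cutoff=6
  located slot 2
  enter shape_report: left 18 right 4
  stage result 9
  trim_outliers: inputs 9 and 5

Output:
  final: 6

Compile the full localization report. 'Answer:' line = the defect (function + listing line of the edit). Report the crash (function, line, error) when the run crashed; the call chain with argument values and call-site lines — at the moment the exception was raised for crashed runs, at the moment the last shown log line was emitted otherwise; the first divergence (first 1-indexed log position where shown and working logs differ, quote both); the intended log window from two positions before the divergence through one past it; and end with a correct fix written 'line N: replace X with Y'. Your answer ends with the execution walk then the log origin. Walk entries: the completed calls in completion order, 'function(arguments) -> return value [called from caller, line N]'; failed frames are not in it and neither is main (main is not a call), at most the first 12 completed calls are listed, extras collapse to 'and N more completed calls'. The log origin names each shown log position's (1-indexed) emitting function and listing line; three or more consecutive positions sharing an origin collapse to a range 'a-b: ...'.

Answer: the defect is in main at line 42.
Key observation: The two runs log identically and part ways only at the printed values.
Call chain: main -> trim_outliers(9, 5) (called at line 41).
First divergence: none; the two logs match at every position.
Execution walk:
  collect_span([8, 5, 6, 8, 11], 6) -> 2  [called from process_batch, line 10]
  process_batch([8, 5, 6, 8, 11], 6) -> 18  [called from split_margin, line 25]
  shape_report(18, 4) -> 9  [called from split_margin, line 27]
  split_margin([8, 5, 6, 8, 11], 6) -> 9  [called from main, line 39]
  trim_outliers(9, 5) -> 1  [called from main, line 41]
Log line origins:
  1: from main, line 38
  2: from split_margin, line 24
  3: from process_batch, line 9
  4: from collect_span, line 2
  5: from collect_span, line 5
  6: from shape_report, line 15
  7: from main, line 40
  8: from trim_outliers, line 30
A correct fix: line 42: replace `total` with `limit`.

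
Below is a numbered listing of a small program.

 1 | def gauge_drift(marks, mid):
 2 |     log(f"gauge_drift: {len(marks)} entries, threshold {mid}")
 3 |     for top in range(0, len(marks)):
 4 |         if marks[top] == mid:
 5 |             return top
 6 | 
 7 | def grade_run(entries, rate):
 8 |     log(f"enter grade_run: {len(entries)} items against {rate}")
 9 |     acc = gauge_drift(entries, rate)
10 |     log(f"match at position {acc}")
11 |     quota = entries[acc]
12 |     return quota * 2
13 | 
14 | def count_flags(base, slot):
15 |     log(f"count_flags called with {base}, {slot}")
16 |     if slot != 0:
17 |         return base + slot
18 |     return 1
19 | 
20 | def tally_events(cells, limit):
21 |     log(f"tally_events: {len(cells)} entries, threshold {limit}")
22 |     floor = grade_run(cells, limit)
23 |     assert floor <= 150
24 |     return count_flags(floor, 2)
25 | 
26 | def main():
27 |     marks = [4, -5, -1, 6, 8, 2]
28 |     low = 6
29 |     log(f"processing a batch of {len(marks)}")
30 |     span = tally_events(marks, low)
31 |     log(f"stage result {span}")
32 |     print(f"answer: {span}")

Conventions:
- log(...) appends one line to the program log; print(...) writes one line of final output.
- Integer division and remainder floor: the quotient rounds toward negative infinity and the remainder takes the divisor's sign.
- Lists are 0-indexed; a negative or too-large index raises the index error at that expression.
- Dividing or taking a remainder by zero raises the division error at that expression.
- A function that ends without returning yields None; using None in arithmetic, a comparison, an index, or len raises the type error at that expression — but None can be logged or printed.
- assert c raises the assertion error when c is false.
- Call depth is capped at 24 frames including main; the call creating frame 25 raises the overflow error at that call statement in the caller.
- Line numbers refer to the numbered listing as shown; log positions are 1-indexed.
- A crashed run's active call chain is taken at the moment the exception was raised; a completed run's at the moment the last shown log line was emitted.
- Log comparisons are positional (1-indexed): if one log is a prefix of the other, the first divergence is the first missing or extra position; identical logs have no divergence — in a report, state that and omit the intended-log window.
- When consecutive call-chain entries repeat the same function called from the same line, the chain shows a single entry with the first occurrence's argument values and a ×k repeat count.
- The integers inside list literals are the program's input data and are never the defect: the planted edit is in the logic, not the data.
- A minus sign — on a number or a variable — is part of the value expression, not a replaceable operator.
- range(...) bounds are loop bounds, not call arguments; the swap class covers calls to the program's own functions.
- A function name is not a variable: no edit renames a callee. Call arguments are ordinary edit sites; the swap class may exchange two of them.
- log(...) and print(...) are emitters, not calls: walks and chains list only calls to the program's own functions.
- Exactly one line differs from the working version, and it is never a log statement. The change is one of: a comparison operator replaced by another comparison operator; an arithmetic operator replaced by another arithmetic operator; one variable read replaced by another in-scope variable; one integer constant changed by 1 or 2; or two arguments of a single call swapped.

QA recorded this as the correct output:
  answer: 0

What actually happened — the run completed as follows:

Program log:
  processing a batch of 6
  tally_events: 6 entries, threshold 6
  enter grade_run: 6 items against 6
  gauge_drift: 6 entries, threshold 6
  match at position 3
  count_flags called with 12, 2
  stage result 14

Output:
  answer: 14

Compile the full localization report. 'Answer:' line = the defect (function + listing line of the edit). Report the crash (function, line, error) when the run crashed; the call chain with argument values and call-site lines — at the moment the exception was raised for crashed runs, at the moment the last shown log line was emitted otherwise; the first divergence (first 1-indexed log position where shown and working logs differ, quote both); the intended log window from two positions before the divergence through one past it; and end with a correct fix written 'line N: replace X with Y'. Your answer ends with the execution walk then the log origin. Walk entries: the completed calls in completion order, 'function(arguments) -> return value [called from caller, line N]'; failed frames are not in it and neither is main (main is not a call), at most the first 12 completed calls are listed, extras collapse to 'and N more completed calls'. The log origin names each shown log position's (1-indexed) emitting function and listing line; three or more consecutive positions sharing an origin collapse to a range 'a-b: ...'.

Answer: the defect is in count_flags at line 17.
Key observation: Everything matches until log position 7, which reads 'stage result 14' in place of 'stage result 0'.
Call chain: main.
First divergence: at position 7 the run shows 'stage result 14' where the working version logs 'stage result 0'.
Intended log window:
  5: match at position 3
  6: count_flags called with 12, 2
  7: stage result 0
Execution walk:
  gauge_drift([4, -5, -1, 6, 8, 2], 6) -> 3  [called from grade_run, line 9]
  grade_run([4, -5, -1, 6, 8, 2], 6) -> 12  [called from tally_events, line 22]
  count_flags(12, 2) -> 14  [called from tally_events, line 24]
  tally_events([4, -5, -1, 6, 8, 2], 6) -> 14  [called from main, line 30]
Log origins:
  1: emitted by main (line 29)
  2: emitted by tally_events (line 21)
  3: emitted by grade_run (line 8)
  4: emitted by gauge_drift (line 2)
  5: emitted by grade_run (line 10)
  6: emitted by count_flags (line 15)
  7: emitted by main (line 31)
A correct fix: line 17: replace `+` with `%`.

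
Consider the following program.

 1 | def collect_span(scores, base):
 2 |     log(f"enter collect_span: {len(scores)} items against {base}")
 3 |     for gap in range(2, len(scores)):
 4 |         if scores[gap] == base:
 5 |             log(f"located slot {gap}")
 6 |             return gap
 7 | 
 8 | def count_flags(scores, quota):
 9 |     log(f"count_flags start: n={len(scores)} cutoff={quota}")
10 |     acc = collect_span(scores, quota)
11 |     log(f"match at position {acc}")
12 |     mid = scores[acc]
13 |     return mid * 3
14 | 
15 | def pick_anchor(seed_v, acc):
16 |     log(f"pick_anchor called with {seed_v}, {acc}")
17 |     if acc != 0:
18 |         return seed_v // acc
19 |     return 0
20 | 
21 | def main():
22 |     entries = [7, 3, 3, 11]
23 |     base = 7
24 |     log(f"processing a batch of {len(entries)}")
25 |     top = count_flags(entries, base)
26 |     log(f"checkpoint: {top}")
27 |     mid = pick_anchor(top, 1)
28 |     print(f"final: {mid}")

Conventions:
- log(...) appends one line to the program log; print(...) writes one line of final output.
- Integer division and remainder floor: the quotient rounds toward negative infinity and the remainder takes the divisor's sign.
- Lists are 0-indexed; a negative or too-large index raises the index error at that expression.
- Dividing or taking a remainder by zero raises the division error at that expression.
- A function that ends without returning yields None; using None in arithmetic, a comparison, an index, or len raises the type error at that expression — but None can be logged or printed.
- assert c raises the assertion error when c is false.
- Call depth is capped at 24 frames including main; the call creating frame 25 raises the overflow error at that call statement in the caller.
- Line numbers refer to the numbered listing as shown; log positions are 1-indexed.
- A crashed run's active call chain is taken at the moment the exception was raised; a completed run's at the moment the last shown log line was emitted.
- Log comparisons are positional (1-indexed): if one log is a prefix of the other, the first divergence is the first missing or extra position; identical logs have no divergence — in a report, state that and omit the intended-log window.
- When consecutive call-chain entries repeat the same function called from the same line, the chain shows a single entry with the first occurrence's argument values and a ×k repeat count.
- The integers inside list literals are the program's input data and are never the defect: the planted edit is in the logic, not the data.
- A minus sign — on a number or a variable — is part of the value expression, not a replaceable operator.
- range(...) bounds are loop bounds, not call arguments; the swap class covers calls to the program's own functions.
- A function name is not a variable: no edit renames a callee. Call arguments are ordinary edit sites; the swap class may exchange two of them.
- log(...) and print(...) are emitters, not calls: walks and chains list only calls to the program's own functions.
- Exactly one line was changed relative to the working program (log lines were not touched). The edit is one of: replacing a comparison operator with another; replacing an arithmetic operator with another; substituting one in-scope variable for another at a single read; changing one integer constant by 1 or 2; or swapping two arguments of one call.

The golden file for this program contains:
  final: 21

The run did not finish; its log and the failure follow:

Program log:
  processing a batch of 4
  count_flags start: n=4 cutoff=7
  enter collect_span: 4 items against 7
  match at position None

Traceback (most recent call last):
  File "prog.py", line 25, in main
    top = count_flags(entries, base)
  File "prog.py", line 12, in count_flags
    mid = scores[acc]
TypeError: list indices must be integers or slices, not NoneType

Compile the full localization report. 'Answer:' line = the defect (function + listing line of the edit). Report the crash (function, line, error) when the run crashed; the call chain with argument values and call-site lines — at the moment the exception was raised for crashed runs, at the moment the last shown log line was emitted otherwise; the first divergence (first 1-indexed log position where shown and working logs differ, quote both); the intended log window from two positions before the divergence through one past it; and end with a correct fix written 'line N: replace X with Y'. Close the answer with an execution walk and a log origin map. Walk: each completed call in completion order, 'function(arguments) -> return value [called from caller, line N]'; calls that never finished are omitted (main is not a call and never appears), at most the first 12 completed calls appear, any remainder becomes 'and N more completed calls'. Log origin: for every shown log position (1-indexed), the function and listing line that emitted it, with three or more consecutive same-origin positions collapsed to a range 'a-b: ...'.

Answer: the defect is in collect_span at line 3.
Core observation: Log line 4 is where behavior first shows: 'match at position None' appears instead of 'located slot 0'.
Crash: count_flags, line 12, TypeError.
Call chain: main -> count_flags([7, 3, 3, 11], 7) (called at line 25).
First divergence: position 4; shown 'match at position None' vs intended 'located slot 0'.
Intended log window:
  2: count_flags start: n=4 cutoff=7
  3: enter collect_span: 4 items against 7
  4: located slot 0
  5: match at position 0
Execution walk:
  collect_span([7, 3, 3, 11], 7) -> None  [called from count_flags, line 10]
Log line origins:
  1: logged in main at line 24
  2: logged in count_flags at line 9
  3: logged in collect_span at line 2
  4: logged in count_flags at line 11
A correct fix: line 3: replace `2` with `0`.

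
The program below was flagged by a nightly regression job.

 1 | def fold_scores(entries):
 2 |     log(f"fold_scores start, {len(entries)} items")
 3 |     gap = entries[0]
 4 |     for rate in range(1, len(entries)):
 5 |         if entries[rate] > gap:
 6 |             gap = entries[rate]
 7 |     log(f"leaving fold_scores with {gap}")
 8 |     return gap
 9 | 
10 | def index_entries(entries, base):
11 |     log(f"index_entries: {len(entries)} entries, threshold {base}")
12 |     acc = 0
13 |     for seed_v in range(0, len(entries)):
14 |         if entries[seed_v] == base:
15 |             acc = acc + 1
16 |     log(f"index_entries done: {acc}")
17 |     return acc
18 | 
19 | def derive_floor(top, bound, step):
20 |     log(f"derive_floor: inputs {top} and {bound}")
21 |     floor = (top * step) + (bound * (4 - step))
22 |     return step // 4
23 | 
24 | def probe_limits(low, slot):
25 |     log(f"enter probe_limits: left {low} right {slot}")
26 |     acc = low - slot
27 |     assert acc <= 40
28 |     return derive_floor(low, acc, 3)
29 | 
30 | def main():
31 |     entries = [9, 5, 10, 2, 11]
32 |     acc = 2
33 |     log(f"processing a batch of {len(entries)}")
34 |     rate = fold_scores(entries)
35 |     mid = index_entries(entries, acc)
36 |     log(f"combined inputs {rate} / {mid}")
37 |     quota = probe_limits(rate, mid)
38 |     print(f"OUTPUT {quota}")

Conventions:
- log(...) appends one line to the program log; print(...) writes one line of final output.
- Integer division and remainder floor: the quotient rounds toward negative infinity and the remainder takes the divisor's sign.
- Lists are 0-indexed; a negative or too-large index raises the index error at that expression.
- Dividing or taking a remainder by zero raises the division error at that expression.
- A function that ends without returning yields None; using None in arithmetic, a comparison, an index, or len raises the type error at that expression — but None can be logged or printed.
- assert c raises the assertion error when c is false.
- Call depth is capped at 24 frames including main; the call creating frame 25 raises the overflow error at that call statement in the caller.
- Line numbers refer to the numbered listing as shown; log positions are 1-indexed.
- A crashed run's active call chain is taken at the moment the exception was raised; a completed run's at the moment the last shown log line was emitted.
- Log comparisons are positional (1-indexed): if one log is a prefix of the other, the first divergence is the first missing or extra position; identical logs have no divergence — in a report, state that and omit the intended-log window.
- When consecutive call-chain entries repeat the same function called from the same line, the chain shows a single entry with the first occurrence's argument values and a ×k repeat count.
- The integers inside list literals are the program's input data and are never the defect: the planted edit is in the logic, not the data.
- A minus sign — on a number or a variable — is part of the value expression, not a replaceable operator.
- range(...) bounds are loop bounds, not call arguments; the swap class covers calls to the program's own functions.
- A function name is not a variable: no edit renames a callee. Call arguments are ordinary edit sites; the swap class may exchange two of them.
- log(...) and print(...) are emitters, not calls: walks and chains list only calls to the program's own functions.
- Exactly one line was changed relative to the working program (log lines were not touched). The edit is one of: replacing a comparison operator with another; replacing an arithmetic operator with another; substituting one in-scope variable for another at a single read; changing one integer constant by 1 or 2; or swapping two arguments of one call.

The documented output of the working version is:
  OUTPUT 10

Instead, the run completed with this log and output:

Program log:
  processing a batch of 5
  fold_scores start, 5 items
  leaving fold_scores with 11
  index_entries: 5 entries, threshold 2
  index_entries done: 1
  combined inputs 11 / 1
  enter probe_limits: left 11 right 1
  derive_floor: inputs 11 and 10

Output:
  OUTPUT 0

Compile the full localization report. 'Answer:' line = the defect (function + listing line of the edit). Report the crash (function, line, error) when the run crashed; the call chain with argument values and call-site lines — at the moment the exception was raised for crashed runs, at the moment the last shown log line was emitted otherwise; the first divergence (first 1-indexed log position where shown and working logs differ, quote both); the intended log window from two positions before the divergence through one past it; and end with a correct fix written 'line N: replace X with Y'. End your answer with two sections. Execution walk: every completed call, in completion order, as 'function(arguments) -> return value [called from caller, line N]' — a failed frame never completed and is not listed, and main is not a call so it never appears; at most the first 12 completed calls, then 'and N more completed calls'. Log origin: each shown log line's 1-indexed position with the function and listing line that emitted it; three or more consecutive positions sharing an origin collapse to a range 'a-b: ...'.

Answer: the defect is in derive_floor at line 22.
Key fact: Log streams are identical — the defect surfaces only in the printed output.
Call chain: main -> probe_limits(11, 1) (called at line 37) -> derive_floor(11, 10, 3) (called at line 28).
First divergence: none — the logs agree in full.
Execution walk:
  fold_scores([9, 5, 10, 2, 11]) -> 11  [called from main, line 34]
  index_entries([9, 5, 10, 2, 11], 2) -> 1  [called from main, line 35]
  derive_floor(11, 10, 3) -> 0  [called from probe_limits, line 28]
  probe_limits(11, 1) -> 0  [called from main, line 37]
Log line origins:
  1: from main, line 33
  2: from fold_scores, line 2
  3: from fold_scores, line 7
  4: from index_entries, line 11
  5: from index_entries, line 16
  6: from main, line 36
  7: from probe_limits, line 25
  8: from derive_floor, line 20
A correct fix: line 22: replace `step` with `floor`.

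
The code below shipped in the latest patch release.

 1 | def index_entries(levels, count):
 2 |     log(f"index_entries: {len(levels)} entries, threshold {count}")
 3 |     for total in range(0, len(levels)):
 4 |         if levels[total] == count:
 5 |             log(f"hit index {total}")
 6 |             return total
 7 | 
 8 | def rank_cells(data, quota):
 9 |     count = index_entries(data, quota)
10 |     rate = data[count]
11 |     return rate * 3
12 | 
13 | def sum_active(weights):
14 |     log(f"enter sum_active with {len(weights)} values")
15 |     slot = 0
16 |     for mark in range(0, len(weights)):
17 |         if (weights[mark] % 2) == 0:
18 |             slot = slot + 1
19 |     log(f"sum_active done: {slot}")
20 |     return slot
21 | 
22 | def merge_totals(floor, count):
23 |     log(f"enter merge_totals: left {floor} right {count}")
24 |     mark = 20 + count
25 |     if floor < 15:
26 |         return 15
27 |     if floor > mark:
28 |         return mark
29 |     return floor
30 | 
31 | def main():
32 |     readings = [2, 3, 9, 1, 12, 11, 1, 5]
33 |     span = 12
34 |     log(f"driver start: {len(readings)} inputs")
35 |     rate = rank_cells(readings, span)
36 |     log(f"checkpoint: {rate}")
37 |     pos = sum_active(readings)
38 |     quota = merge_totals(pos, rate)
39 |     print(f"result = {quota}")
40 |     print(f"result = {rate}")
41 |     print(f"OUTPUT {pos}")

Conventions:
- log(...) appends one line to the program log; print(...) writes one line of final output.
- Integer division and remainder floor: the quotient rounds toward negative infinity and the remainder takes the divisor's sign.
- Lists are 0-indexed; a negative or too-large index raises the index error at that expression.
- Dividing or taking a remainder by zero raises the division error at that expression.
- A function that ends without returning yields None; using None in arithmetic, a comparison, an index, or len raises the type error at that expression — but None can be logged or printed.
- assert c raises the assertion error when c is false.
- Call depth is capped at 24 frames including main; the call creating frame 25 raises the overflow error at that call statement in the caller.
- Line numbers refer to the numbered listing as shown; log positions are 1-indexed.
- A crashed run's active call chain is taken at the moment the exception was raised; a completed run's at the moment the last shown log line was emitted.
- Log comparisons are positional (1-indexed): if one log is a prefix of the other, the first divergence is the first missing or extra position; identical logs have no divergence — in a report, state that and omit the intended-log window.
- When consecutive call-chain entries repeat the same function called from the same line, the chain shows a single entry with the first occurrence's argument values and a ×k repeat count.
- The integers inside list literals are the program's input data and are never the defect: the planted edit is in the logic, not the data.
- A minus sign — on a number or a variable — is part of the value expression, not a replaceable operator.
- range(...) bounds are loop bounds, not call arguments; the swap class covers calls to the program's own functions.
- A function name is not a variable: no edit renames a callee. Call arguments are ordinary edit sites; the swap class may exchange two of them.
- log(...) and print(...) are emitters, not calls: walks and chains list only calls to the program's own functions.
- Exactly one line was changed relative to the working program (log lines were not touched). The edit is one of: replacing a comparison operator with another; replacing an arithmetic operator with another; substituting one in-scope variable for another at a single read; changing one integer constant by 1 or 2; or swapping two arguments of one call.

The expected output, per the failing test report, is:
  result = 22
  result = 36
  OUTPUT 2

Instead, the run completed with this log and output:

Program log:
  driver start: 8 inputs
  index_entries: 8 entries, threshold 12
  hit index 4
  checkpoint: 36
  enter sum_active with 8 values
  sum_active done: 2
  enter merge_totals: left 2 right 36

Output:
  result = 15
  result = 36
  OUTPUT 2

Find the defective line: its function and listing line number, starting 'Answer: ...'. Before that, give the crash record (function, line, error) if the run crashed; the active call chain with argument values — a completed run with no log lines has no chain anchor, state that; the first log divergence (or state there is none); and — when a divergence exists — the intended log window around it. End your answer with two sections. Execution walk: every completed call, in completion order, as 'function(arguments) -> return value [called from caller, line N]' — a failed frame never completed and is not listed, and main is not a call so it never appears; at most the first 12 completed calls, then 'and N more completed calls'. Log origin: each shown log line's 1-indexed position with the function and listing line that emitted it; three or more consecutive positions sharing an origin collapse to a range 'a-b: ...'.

Answer: the defect is in main at line 38.
The tell: At log position 7 the runs split — shown 'enter merge_totals: left 2 right 36', but the working version logs 'enter merge_totals: left 36 right 2'.
Call chain: main -> merge_totals(2, 36) (called at line 38).
First divergence: position 7 — shown 'enter merge_totals: left 2 right 36', intended 'enter merge_totals: left 36 right 2'.
Intended log window:
  5: enter sum_active with 8 values
  6: sum_active done: 2
  7: enter merge_totals: left 36 right 2
Execution walk:
  index_entries([2, 3, 9, 1, 12, 11, 1, 5], 12) -> 4  [called from rank_cells, line 9]
  rank_cells([2, 3, 9, 1, 12, 11, 1, 5], 12) -> 36  [called from main, line 35]
  sum_active([2, 3, 9, 1, 12, 11, 1, 5]) -> 2  [called from main, line 37]
  merge_totals(2, 36) -> 15  [called from main, line 38]
Origin of each log line:
  1: from main, line 34
  2: from index_entries, line 2
  3: from index_entries, line 5
  4: from main, line 36
  5: from sum_active, line 14
  6: from sum_active, line 19
  7: from merge_totals, line 23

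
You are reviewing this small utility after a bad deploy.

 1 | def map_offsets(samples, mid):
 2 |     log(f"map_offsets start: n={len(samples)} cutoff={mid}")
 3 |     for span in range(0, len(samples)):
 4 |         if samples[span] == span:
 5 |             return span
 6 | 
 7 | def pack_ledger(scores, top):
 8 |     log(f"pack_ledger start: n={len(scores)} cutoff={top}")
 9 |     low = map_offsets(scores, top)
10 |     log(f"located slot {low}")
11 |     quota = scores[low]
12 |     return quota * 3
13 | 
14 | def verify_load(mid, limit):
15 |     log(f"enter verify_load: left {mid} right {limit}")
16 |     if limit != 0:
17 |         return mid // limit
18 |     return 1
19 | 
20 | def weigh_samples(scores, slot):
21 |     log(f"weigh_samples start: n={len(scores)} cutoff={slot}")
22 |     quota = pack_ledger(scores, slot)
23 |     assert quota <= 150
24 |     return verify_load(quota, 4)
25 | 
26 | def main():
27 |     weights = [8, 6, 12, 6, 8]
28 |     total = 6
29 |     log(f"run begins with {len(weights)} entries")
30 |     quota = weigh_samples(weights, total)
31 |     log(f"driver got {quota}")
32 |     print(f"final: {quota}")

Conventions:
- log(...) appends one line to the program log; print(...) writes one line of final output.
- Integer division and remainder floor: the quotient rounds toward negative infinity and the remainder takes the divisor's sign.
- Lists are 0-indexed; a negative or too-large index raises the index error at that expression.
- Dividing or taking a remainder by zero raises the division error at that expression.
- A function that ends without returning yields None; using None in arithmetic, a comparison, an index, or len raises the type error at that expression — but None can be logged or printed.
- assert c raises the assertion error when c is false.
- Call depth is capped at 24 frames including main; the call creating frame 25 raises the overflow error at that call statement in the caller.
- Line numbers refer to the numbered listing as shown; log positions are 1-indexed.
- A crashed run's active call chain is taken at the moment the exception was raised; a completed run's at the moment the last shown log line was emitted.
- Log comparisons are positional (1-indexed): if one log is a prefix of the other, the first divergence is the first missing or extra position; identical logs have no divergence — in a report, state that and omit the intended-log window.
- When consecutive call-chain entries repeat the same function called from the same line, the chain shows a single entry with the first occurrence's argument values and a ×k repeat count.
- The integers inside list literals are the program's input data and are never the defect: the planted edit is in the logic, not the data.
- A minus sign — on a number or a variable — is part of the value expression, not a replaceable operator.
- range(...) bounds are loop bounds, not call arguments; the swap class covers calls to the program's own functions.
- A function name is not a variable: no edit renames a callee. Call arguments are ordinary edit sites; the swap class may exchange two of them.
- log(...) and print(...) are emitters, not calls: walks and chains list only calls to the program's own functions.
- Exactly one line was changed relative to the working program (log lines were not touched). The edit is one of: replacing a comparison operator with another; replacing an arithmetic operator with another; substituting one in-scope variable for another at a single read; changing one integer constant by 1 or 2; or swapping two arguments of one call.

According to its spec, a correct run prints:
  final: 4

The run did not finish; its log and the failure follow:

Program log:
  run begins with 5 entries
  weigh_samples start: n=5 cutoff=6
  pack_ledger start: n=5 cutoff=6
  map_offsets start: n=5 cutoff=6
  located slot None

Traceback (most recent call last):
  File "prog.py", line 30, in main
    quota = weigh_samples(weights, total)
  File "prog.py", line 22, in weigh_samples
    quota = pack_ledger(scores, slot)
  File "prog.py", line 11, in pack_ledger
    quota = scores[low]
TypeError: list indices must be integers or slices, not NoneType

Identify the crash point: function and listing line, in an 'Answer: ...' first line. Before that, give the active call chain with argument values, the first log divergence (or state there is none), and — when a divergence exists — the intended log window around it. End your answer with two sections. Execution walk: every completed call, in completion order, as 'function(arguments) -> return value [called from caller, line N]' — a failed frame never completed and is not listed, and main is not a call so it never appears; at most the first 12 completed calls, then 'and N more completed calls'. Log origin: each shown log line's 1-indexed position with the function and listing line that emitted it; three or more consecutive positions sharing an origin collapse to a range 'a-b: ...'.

Answer: the error was raised in pack_ledger, line 11.
The tell: The earliest visible damage is log position 5 — 'located slot None' rather than the intended 'located slot 1'.
Call chain: main -> weigh_samples([8, 6, 12, 6, 8], 6) (called at line 30) -> pack_ledger([8, 6, 12, 6, 8], 6) (called at line 22).
First divergence: position 5; shown 'located slot None' vs intended 'located slot 1'.
Intended log window:
  3: pack_ledger start: n=5 cutoff=6
  4: map_offsets start: n=5 cutoff=6
  5: located slot 1
  6: enter verify_load: left 18 right 4
Execution walk:
  map_offsets([8, 6, 12, 6, 8], 6) -> None  [called from pack_ledger, line 9]
Origin of each log line:
  1: from main, line 29
  2: from weigh_samples, line 21
  3: from pack_ledger, line 8
  4: from map_offsets, line 2
  5: from pack_ledger, line 10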